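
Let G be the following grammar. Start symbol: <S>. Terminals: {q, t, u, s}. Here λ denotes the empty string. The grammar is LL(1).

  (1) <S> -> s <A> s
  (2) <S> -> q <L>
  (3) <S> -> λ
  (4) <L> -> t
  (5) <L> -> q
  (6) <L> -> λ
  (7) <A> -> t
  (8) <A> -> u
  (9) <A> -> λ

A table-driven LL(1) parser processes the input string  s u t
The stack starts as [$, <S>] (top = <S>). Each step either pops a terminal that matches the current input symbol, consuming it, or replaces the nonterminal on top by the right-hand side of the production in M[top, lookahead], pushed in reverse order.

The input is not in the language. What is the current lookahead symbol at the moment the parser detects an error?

step 1: stack=$ <S>  input=s u t $  — expand <S> -> s <A> s
step 2: stack=$ s <A> s  input=s u t $  — match s
step 3: stack=$ s <A>  input=u t $  — expand <A> -> u
step 4: stack=$ s u  input=u t $  — match u
step 5: stack=$ s  input=t $  — error: top is terminal s but lookahead is t

t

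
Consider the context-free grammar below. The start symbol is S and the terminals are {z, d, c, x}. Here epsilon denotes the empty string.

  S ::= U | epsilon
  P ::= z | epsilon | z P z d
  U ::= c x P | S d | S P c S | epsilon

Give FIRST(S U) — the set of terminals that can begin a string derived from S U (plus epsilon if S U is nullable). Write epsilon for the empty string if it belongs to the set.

FIRST(P) = {epsilon, z}
FIRST(S) = {epsilon, c, d, z}  (via U)
FIRST(U) = {epsilon, c, d, z}  (via S d, S P c S)
FIRST(S U): take FIRST of each symbol in turn, carrying on past any symbol whose FIRST contains epsilon; result {epsilon, c, d, z}.

{epsilon, c, d, z}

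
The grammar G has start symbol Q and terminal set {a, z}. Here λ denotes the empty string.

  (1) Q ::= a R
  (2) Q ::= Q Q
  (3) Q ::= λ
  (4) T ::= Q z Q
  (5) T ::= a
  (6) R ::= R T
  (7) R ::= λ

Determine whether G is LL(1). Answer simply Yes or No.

FIRST(Q) = {λ, a}
FIRST(T) = {a, z}
FIRST(R) = {λ, a, z}
FOLLOW(Q) = {$, a, z}
FOLLOW(T) = {$, a, z}
FOLLOW(R) = {$, a, z}
Cell M[Q, $] receives both Q ::= Q Q and Q ::= λ — the grammar is not LL(1).

No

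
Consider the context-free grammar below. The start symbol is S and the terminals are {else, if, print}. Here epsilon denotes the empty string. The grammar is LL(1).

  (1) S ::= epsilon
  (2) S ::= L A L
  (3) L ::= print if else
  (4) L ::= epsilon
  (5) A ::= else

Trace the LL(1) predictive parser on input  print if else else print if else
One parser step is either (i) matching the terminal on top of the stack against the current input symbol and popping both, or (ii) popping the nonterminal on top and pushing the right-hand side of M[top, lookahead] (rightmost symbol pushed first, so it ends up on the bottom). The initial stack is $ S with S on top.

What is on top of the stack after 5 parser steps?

A

step 1: stack=$ S  input=print if else else print if else $  — expand S ::= L A L
step 2: stack=$ L A L  input=print if else else print if else $  — expand L ::= print if else
step 3: stack=$ L A else if print  input=print if else else print if else $  — match print
step 4: stack=$ L A else if  input=if else else print if else $  — match if
step 5: stack=$ L A else  input=else else print if else $  — match else
Stack after step 5: $ L A (top = A).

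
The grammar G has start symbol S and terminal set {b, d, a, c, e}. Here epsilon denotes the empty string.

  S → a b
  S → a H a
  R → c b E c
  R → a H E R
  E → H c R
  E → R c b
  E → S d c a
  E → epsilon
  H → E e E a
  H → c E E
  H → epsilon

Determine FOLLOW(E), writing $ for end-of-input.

{a, c, e}

FIRST(S) = {a}
FIRST(R) = {a, c}
FIRST(E) = {epsilon, a, c, e}  (via H c R, R c b, S d c a)
FIRST(H) = {epsilon, a, c, e}  (via E e E a)
FOLLOW(S) includes $ since S is the start symbol.
FOLLOW(S): in E→S d c a, S is followed by d c a with FIRST {d}. Thus FOLLOW(S) = {$, d}.
FOLLOW(H): in S→a H a, H is followed by a with FIRST {a}; in R→a H E R, H is followed by E R with FIRST {a, c, e}; in E→H c R, H is followed by c R with FIRST {c}. Thus FOLLOW(H) = {a, c, e}.
FOLLOW(E): in R→c b E c, E is followed by c with FIRST {c}; in R→a H E R, E is followed by R with FIRST {a, c}; in H→E e E a (occurrence 1), E is followed by e E a with FIRST {e}; in H→E e E a (occurrence 2), E is followed by a with FIRST {a}; in H→c E E (occurrence 1), E is followed by E with FIRST {epsilon, a, c, e}; in H→c E E (occurrence 1), the suffix after E is nullable, so FOLLOW(E) ⊇ FOLLOW(H) = {a, c, e}; in H→c E E (occurrence 2), the suffix after E is empty, so FOLLOW(E) ⊇ FOLLOW(H) = {a, c, e}. Thus FOLLOW(E) = {a, c, e}.
FOLLOW(R): in R→a H E R, the suffix after R is empty (adds nothing new); in E→H c R, the suffix after R is empty, so FOLLOW(R) ⊇ FOLLOW(E) = {a, c, e}; in E→R c b, R is followed by c b with FIRST {c}. Thus FOLLOW(R) = {a, c, e}.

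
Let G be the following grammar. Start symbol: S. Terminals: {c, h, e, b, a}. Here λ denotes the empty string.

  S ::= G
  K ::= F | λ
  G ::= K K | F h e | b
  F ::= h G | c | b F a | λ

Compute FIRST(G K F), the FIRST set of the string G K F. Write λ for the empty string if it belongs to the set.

{λ, b, c, h}

FIRST(F) = {λ, b, c, h}
FIRST(K) = {λ, b, c, h}  (via F)
FIRST(G) = {λ, b, c, h}  (via K K, F h e)
FIRST(S) = {λ, b, c, h}  (via G)
FIRST(G K F): take FIRST of each symbol in turn, carrying on past any symbol whose FIRST contains λ; result {λ, b, c, h}.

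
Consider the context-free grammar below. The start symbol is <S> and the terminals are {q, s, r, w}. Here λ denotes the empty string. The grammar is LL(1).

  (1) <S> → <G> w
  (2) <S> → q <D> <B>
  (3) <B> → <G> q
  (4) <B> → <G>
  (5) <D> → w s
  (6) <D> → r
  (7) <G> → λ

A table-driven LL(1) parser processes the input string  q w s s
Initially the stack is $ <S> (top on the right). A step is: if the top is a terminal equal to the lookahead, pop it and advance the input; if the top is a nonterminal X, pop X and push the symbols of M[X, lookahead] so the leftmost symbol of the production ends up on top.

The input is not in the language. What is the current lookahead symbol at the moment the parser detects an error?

s

step 1: stack=$ <S>  input=q w s s $  — expand <S> → q <D> <B>
step 2: stack=$ <B> <D> q  input=q w s s $  — match q
step 3: stack=$ <B> <D>  input=w s s $  — expand <D> → w s
step 4: stack=$ <B> s w  input=w s s $  — match w
step 5: stack=$ <B> s  input=s s $  — match s
step 6: stack=$ <B>  input=s $  — error: M[<B>, s] is empty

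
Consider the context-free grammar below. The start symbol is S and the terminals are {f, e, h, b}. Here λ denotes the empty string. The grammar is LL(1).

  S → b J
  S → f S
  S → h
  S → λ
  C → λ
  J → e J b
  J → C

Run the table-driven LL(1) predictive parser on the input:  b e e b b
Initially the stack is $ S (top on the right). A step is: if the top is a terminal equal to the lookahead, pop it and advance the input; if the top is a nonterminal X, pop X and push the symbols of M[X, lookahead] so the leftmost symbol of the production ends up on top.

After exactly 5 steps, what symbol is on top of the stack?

step 1: stack=$ S  input=b e e b b $  — expand S → b J
step 2: stack=$ J b  input=b e e b b $  — match b
step 3: stack=$ J  input=e e b b $  — expand J → e J b
step 4: stack=$ b J e  input=e e b b $  — match e
step 5: stack=$ b J  input=e b b $  — expand J → e J b
Stack after step 5: $ b b J e (top = e).

e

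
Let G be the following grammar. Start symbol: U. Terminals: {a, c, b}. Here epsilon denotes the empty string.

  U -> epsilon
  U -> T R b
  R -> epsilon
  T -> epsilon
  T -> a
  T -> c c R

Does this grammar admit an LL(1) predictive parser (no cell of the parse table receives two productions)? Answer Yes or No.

Yes

FIRST(U) = {epsilon, a, b, c}
FIRST(R) = {epsilon}
FIRST(T) = {epsilon, a, c}
FOLLOW(U) = {$}
FOLLOW(R) = {b}
FOLLOW(T) = {b}
Each cell of M receives at most one production.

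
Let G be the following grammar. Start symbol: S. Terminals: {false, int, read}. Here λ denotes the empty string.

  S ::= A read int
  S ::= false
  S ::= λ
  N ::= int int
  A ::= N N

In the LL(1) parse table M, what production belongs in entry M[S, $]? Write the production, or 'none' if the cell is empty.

S ::= λ

FIRST(N) = {int}
FIRST(A) = {int}  (via N N)
FIRST(S) = {λ, false, int}  (via A read int)
FOLLOW(S) includes $ since S is the start symbol.
FOLLOW(S): S appears on no right-hand side. Thus FOLLOW(S) = {$}.
For S ::= A read int: FIRST(A read int) = {int}, so it goes in M[S, t] for t ∈ {int}.
For S ::= false: FIRST(false) = {false}, so it goes in M[S, t] for t ∈ {false}.
For S ::= λ: FIRST(λ) = {λ}, so it goes in M[S, t] for t ∈ {}; since λ ∈ FIRST, also for every t ∈ FOLLOW(S) = {$}.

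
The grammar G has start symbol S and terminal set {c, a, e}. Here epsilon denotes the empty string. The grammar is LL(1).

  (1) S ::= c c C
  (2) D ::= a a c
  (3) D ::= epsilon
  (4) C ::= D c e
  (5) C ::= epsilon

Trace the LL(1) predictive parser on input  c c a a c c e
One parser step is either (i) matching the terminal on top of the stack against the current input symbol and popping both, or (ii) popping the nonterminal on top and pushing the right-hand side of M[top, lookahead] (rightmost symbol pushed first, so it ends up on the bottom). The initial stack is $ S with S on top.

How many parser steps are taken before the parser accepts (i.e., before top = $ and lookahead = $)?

10

      Stack        Input            Action
   1  $ S          c c a a c c e $  expand S ::= c c C
   2  $ C c c      c c a a c c e $  match c
   3  $ C c        c a a c c e $    match c
   4  $ C          a a c c e $      expand C ::= D c e
   5  $ e c D      a a c c e $      expand D ::= a a c
   6  $ e c c a a  a a c c e $      match a
   7  $ e c c a    a c c e $        match a
   8  $ e c c      c c e $          match c
   9  $ e c        c e $            match c
  10  $ e          e $              match e
Accept reached after 10 steps.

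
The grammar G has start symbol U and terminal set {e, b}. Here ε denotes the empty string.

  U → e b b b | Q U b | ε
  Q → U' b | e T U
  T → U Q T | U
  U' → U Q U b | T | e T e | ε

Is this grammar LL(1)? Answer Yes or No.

No

FIRST(U) = {ε, b, e}
FIRST(Q) = {b, e}
FIRST(T) = {ε, b, e}
FIRST(U') = {ε, b, e}
FOLLOW(U) = {$, b, e}
FOLLOW(Q) = {b, e}
FOLLOW(T) = {b, e}
FOLLOW(U') = {b}
Cell M[Q, e] receives both Q → U' b and Q → e T U — the grammar is not LL(1).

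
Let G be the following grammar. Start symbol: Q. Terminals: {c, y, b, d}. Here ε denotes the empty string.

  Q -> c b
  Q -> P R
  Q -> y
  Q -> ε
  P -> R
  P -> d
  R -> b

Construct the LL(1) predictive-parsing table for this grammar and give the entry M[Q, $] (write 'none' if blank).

FIRST(R): from R->b we get {b}. So FIRST(R) = {b}.
FIRST(P): from P->R we get {b}; from P->d we get {d}. So FIRST(P) = {b, d}.
FIRST(Q): from Q->c b we get {c}; from Q->P R we get {b, d}; from Q->y we get {y}; from Q->ε we get {ε}. So FIRST(Q) = {ε, b, c, d, y}.
FOLLOW(Q) includes $ since Q is the start symbol.
FOLLOW(Q): Q appears on no right-hand side. Thus FOLLOW(Q) = {$}.
For Q -> c b: FIRST(c b) = {c}, so it goes in M[Q, t] for t ∈ {c}.
For Q -> P R: FIRST(P R) = {b, d}, so it goes in M[Q, t] for t ∈ {b, d}.
For Q -> y: FIRST(y) = {y}, so it goes in M[Q, t] for t ∈ {y}.
For Q -> ε: FIRST(ε) = {ε}, so it goes in M[Q, t] for t ∈ {}; since ε ∈ FIRST, also for every t ∈ FOLLOW(Q) = {$}.

Q -> ε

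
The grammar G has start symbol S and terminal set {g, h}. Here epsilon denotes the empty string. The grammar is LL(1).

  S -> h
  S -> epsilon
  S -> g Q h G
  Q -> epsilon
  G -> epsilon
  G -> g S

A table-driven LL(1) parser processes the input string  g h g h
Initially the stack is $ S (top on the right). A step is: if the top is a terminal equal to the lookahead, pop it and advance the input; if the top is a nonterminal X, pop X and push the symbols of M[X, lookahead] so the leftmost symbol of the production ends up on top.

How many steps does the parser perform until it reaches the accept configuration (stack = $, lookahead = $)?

     Stack      Input      Action
  1  $ S        g h g h $  expand S -> g Q h G
  2  $ G h Q g  g h g h $  match g
  3  $ G h Q    h g h $    expand Q -> epsilon
  4  $ G h      h g h $    match h
  5  $ G        g h $      expand G -> g S
  6  $ S g      g h $      match g
  7  $ S        h $        expand S -> h
  8  $ h        h $        match h
Accept reached after 8 steps.

8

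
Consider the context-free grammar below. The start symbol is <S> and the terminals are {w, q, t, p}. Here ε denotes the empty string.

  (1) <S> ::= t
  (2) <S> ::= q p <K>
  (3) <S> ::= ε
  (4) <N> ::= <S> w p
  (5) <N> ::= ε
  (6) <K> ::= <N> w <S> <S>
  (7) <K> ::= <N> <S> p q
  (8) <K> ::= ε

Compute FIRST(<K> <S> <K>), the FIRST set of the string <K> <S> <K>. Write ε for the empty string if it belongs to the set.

FIRST(<S>) = {ε, q, t}
FIRST(<N>) = {ε, q, t, w}  (via <S> w p)
FIRST(<K>) = {ε, p, q, t, w}  (via <N> w <S> <S>, <N> <S> p q)
FIRST(<K> <S> <K>): take FIRST of each symbol in turn, carrying on past any symbol whose FIRST contains ε; result {ε, p, q, t, w}.

{ε, p, q, t, w}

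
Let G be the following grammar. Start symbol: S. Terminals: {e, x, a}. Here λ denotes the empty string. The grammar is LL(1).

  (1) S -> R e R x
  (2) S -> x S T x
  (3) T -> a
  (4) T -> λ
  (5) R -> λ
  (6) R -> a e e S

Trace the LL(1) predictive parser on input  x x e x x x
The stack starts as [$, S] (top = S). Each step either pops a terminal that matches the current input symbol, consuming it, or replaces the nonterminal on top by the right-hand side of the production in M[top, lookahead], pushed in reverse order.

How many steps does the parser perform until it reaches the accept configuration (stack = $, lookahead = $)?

13

step 1: stack=$ S  input=x x e x x x $  — expand S -> x S T x
step 2: stack=$ x T S x  input=x x e x x x $  — match x
step 3: stack=$ x T S  input=x e x x x $  — expand S -> x S T x
step 4: stack=$ x T x T S x  input=x e x x x $  — match x
step 5: stack=$ x T x T S  input=e x x x $  — expand S -> R e R x
step 6: stack=$ x T x T x R e R  input=e x x x $  — expand R -> λ
step 7: stack=$ x T x T x R e  input=e x x x $  — match e
step 8: stack=$ x T x T x R  input=x x x $  — expand R -> λ
step 9: stack=$ x T x T x  input=x x x $  — match x
step 10: stack=$ x T x T  input=x x $  — expand T -> λ
step 11: stack=$ x T x  input=x x $  — match x
step 12: stack=$ x T  input=x $  — expand T -> λ
step 13: stack=$ x  input=x $  — match x
Accept reached after 13 steps.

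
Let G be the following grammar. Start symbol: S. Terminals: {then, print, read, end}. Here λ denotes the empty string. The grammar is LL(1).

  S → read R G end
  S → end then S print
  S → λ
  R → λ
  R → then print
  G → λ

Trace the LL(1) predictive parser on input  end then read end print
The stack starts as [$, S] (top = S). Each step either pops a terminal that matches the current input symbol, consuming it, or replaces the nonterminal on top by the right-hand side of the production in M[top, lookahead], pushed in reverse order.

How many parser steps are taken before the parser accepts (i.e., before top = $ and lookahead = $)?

9

     Stack                 Input                      Action
  1  $ S                   end then read end print $  expand S → end then S print
  2  $ print S then end    end then read end print $  match end
  3  $ print S then        then read end print $      match then
  4  $ print S             read end print $           expand S → read R G end
  5  $ print end G R read  read end print $           match read
  6  $ print end G R       end print $                expand R → λ
  7  $ print end G         end print $                expand G → λ
  8  $ print end           end print $                match end
  9  $ print               print $                    match print
Accept reached after 9 steps.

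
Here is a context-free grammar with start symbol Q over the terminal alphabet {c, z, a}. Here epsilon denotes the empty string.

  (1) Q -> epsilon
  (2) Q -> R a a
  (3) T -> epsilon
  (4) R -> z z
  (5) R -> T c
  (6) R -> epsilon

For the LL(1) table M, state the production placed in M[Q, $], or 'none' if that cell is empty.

FIRST(T) = {epsilon}
FIRST(R) = {epsilon, c, z}  (via T c)
FIRST(Q) = {epsilon, a, c, z}  (via R a a)
FOLLOW(Q) includes $ since Q is the start symbol.
FOLLOW(Q): Q appears on no right-hand side. Thus FOLLOW(Q) = {$}.
For Q -> epsilon: FIRST(epsilon) = {epsilon}, so it goes in M[Q, t] for t ∈ {}; since epsilon ∈ FIRST, also for every t ∈ FOLLOW(Q) = {$}.
For Q -> R a a: FIRST(R a a) = {a, c, z}, so it goes in M[Q, t] for t ∈ {a, c, z}.

Q -> epsilon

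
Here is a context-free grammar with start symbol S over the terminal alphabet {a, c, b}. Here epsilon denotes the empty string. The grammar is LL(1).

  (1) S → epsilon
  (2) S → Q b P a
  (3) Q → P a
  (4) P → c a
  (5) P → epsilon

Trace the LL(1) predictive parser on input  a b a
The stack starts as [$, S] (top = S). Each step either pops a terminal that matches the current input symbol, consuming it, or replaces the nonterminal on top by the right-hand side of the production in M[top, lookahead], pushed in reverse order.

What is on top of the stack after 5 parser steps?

P

step 1: stack=$ S  input=a b a $  — expand S → Q b P a
step 2: stack=$ a P b Q  input=a b a $  — expand Q → P a
step 3: stack=$ a P b a P  input=a b a $  — expand P → epsilon
step 4: stack=$ a P b a  input=a b a $  — match a
step 5: stack=$ a P b  input=b a $  — match b
Stack after step 5: $ a P (top = P).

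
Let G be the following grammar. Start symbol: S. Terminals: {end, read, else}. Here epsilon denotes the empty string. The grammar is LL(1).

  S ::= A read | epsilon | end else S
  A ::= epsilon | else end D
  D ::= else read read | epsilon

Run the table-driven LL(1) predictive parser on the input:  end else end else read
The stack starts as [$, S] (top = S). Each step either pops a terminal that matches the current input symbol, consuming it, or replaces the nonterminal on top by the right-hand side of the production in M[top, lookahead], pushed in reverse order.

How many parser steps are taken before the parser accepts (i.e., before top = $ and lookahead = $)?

step 1: stack=$ S  input=end else end else read $  — expand S ::= end else S
step 2: stack=$ S else end  input=end else end else read $  — match end
step 3: stack=$ S else  input=else end else read $  — match else
step 4: stack=$ S  input=end else read $  — expand S ::= end else S
step 5: stack=$ S else end  input=end else read $  — match end
step 6: stack=$ S else  input=else read $  — match else
step 7: stack=$ S  input=read $  — expand S ::= A read
step 8: stack=$ read A  input=read $  — expand A ::= epsilon
step 9: stack=$ read  input=read $  — match read
Accept reached after 9 steps.

9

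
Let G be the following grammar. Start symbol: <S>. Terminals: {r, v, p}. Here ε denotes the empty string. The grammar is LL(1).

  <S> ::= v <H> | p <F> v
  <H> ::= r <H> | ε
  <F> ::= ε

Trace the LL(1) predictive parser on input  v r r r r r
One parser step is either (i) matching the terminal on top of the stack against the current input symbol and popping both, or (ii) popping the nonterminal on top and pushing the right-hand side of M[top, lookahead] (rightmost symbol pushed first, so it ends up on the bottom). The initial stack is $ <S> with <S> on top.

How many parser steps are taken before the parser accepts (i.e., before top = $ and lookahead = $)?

13

step 1: stack=$ <S>  input=v r r r r r $  — expand <S> ::= v <H>
step 2: stack=$ <H> v  input=v r r r r r $  — match v
step 3: stack=$ <H>  input=r r r r r $  — expand <H> ::= r <H>
step 4: stack=$ <H> r  input=r r r r r $  — match r
step 5: stack=$ <H>  input=r r r r $  — expand <H> ::= r <H>
step 6: stack=$ <H> r  input=r r r r $  — match r
step 7: stack=$ <H>  input=r r r $  — expand <H> ::= r <H>
step 8: stack=$ <H> r  input=r r r $  — match r
step 9: stack=$ <H>  input=r r $  — expand <H> ::= r <H>
step 10: stack=$ <H> r  input=r r $  — match r
step 11: stack=$ <H>  input=r $  — expand <H> ::= r <H>
step 12: stack=$ <H> r  input=r $  — match r
step 13: stack=$ <H>  input=$  — expand <H> ::= ε
Accept reached after 13 steps.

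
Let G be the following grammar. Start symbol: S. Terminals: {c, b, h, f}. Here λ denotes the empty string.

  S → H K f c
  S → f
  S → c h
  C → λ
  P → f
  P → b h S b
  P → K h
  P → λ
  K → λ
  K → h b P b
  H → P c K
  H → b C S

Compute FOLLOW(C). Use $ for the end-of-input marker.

FIRST(C): from C→λ we get {λ}. So FIRST(C) = {λ}.
FIRST(K): from K→λ we get {λ}; from K→h b P b we get {h}. So FIRST(K) = {λ, h}.
FIRST(P): from P→f we get {f}; from P→b h S b we get {b}; from P→K h we get {h}; from P→λ we get {λ}. So FIRST(P) = {λ, b, f, h}.
FIRST(H): from H→P c K we get {b, c, f, h}; from H→b C S we get {b}. So FIRST(H) = {b, c, f, h}.
FIRST(S): from S→H K f c we get {b, c, f, h}; from S→f we get {f}; from S→c h we get {c}. So FIRST(S) = {b, c, f, h}.
FOLLOW(S) includes $ since S is the start symbol.
FOLLOW(C): in H→b C S, C is followed by S with FIRST {b, c, f, h}. Thus FOLLOW(C) = {b, c, f, h}.
FOLLOW(P): in K→h b P b, P is followed by b with FIRST {b}; in H→P c K, P is followed by c K with FIRST {c}. Thus FOLLOW(P) = {b, c}.
FOLLOW(H): in S→H K f c, H is followed by K f c with FIRST {f, h}. Thus FOLLOW(H) = {f, h}.
FOLLOW(S): in P→b h S b, S is followed by b with FIRST {b}; in H→b C S, the suffix after S is empty, so FOLLOW(S) ⊇ FOLLOW(H) = {f, h}. Thus FOLLOW(S) = {$, b, f, h}.
FOLLOW(K): in S→H K f c, K is followed by f c with FIRST {f}; in P→K h, K is followed by h with FIRST {h}; in H→P c K, the suffix after K is empty, so FOLLOW(K) ⊇ FOLLOW(H) = {f, h}. Thus FOLLOW(K) = {f, h}.

{b, c, f, h}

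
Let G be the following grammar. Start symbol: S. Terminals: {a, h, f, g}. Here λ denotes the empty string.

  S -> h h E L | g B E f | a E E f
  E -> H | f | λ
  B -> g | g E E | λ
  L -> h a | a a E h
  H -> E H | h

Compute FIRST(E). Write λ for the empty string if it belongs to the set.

FIRST(S): from S->h h E L we get {h}; from S->g B E f we get {g}; from S->a E E f we get {a}. So FIRST(S) = {a, g, h}.
FIRST(B): from B->g we get {g}; from B->g E E we get {g}; from B->λ we get {λ}. So FIRST(B) = {λ, g}.
FIRST(L): from L->h a we get {h}; from L->a a E h we get {a}. So FIRST(L) = {a, h}.
FIRST(E): from E->H we get {f, h}; from E->f we get {f}; from E->λ we get {λ}. So FIRST(E) = {λ, f, h}.
FIRST(H): from H->E H we get {f, h}; from H->h we get {h}. So FIRST(H) = {f, h}.

{λ, f, h}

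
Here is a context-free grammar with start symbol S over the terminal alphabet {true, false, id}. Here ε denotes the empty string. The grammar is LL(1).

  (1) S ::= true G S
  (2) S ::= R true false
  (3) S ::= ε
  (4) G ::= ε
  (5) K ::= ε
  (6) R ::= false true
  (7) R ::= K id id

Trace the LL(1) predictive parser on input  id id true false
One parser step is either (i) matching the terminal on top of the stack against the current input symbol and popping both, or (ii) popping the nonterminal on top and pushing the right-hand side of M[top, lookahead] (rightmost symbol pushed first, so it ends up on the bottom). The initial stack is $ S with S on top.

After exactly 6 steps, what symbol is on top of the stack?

false

step 1: stack=$ S  input=id id true false $  — expand S ::= R true false
step 2: stack=$ false true R  input=id id true false $  — expand R ::= K id id
step 3: stack=$ false true id id K  input=id id true false $  — expand K ::= ε
step 4: stack=$ false true id id  input=id id true false $  — match id
step 5: stack=$ false true id  input=id true false $  — match id
step 6: stack=$ false true  input=true false $  — match true
Stack after step 6: $ false (top = false).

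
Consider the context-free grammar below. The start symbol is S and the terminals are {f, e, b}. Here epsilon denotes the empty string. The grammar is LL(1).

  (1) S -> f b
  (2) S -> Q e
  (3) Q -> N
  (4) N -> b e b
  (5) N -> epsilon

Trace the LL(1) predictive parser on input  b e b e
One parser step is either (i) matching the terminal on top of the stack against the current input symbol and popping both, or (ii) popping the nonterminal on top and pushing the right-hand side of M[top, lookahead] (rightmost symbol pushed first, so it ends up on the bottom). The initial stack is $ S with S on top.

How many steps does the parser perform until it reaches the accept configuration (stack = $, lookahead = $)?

7

step 1: stack=$ S  input=b e b e $  — expand S -> Q e
step 2: stack=$ e Q  input=b e b e $  — expand Q -> N
step 3: stack=$ e N  input=b e b e $  — expand N -> b e b
step 4: stack=$ e b e b  input=b e b e $  — match b
step 5: stack=$ e b e  input=e b e $  — match e
step 6: stack=$ e b  input=b e $  — match b
step 7: stack=$ e  input=e $  — match e
Accept reached after 7 steps.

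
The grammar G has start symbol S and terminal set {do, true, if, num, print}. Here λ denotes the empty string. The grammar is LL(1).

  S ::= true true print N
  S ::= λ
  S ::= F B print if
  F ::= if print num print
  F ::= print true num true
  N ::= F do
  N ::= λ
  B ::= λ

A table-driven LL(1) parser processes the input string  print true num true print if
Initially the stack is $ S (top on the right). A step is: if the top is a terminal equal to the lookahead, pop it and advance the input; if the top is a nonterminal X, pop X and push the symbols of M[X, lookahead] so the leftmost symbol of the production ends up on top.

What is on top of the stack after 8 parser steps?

     Stack                             Input                           Action
  1  $ S                               print true num true print if $  expand S ::= F B print if
  2  $ if print B F                    print true num true print if $  expand F ::= print true num true
  3  $ if print B true num true print  print true num true print if $  match print
  4  $ if print B true num true        true num true print if $        match true
  5  $ if print B true num             num true print if $             match num
  6  $ if print B true                 true print if $                 match true
  7  $ if print B                      print if $                      expand B ::= λ
  8  $ if print                        print if $                      match print
Stack after step 8: $ if (top = if).

if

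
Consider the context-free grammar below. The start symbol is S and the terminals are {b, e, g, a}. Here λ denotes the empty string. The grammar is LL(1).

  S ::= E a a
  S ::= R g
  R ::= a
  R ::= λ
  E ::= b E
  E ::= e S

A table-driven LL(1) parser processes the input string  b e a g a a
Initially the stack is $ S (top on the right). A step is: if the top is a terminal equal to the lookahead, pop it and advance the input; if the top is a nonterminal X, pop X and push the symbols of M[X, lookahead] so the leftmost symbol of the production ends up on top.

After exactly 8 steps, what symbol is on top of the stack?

g

     Stack      Input          Action
  1  $ S        b e a g a a $  expand S ::= E a a
  2  $ a a E    b e a g a a $  expand E ::= b E
  3  $ a a E b  b e a g a a $  match b
  4  $ a a E    e a g a a $    expand E ::= e S
  5  $ a a S e  e a g a a $    match e
  6  $ a a S    a g a a $      expand S ::= R g
  7  $ a a g R  a g a a $      expand R ::= a
  8  $ a a g a  a g a a $      match a
Stack after step 8: $ a a g (top = g).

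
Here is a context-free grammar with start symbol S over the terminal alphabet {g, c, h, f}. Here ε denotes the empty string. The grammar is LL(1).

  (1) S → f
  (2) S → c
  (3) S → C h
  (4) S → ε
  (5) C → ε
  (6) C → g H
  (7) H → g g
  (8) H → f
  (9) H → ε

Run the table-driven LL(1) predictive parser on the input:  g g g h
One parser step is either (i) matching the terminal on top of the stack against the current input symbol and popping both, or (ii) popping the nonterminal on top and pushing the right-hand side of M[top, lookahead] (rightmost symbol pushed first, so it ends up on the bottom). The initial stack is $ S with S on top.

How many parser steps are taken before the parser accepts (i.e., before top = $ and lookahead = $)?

step 1: stack=$ S  input=g g g h $  — expand S → C h
step 2: stack=$ h C  input=g g g h $  — expand C → g H
step 3: stack=$ h H g  input=g g g h $  — match g
step 4: stack=$ h H  input=g g h $  — expand H → g g
step 5: stack=$ h g g  input=g g h $  — match g
step 6: stack=$ h g  input=g h $  — match g
step 7: stack=$ h  input=h $  — match h
Accept reached after 7 steps.

7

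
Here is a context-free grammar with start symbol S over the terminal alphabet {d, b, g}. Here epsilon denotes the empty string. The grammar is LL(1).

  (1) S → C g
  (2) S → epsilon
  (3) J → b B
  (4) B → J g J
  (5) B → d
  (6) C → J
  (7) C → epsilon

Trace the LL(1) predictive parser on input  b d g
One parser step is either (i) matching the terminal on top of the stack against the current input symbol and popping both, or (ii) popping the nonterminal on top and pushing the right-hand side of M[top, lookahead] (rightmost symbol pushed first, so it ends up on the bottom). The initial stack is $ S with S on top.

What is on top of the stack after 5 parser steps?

d

     Stack    Input    Action
  1  $ S      b d g $  expand S → C g
  2  $ g C    b d g $  expand C → J
  3  $ g J    b d g $  expand J → b B
  4  $ g B b  b d g $  match b
  5  $ g B    d g $    expand B → d
Stack after step 5: $ g d (top = d).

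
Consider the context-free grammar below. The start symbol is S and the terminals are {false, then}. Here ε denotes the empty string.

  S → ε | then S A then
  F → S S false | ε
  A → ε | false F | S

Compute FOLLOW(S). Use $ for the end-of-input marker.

FIRST(S): from S→ε we get {ε}; from S→then S A then we get {then}. So FIRST(S) = {ε, then}.
FIRST(F): from F→S S false we get {false, then}; from F→ε we get {ε}. So FIRST(F) = {ε, false, then}.
FIRST(A): from A→ε we get {ε}; from A→false F we get {false}; from A→S we get {ε, then}. So FIRST(A) = {ε, false, then}.
FOLLOW(S) includes $ since S is the start symbol.
FOLLOW(A): in S→then S A then, A is followed by then with FIRST {then}. Thus FOLLOW(A) = {then}.
FOLLOW(S): in S→then S A then, S is followed by A then with FIRST {false, then}; in F→S S false (occurrence 1), S is followed by S false with FIRST {false, then}; in F→S S false (occurrence 2), S is followed by false with FIRST {false}; in A→S, the suffix after S is empty, so FOLLOW(S) ⊇ FOLLOW(A) = {then}. Thus FOLLOW(S) = {$, false, then}.
FOLLOW(F): in A→false F, the suffix after F is empty, so FOLLOW(F) ⊇ FOLLOW(A) = {then}. Thus FOLLOW(F) = {then}.

{$, false, then}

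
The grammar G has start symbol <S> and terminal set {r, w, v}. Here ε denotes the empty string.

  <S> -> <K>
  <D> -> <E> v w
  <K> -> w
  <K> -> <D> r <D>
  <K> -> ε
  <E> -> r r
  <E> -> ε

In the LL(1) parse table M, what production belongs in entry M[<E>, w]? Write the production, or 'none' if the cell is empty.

FIRST(<E>): from <E>->r r we get {r}; from <E>->ε we get {ε}. So FIRST(<E>) = {ε, r}.
FIRST(<D>): from <D>-><E> v w we get {r, v}. So FIRST(<D>) = {r, v}.
FIRST(<K>): from <K>->w we get {w}; from <K>-><D> r <D> we get {r, v}; from <K>->ε we get {ε}. So FIRST(<K>) = {ε, r, v, w}.
FIRST(<S>): from <S>-><K> we get {ε, r, v, w}. So FIRST(<S>) = {ε, r, v, w}.
FOLLOW(<S>) includes $ since <S> is the start symbol.
FOLLOW(<E>): in <D>-><E> v w, <E> is followed by v w with FIRST {v}. Thus FOLLOW(<E>) = {v}.
For <E> -> r r: FIRST(r r) = {r}, so it goes in M[<E>, t] for t ∈ {r}.
For <E> -> ε: FIRST(ε) = {ε}, so it goes in M[<E>, t] for t ∈ {}; since ε ∈ FIRST, also for every t ∈ FOLLOW(<E>) = {v}.
None of these place a production in M[<E>, w].

none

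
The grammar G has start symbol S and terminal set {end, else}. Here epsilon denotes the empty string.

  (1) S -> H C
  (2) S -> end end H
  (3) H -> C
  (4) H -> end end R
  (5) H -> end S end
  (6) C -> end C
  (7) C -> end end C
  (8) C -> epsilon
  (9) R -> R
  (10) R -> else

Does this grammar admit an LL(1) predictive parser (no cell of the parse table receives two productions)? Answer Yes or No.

FIRST(S) = {epsilon, end}
FIRST(H) = {epsilon, end}
FIRST(C) = {epsilon, end}
FIRST(R) = {else}
FOLLOW(S) = {$, end}
FOLLOW(H) = {$, end}
FOLLOW(C) = {$, end}
FOLLOW(R) = {$, end}
Cell M[C, end] receives both C -> end C and C -> end end C and C -> epsilon — the grammar is not LL(1).

No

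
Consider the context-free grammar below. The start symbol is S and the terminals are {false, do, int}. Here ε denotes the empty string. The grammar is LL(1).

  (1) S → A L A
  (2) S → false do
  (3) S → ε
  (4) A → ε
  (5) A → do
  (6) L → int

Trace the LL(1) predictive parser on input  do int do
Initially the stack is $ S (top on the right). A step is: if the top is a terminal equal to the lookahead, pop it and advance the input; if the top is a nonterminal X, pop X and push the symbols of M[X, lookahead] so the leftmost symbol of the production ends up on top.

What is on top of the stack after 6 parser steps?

     Stack     Input        Action
  1  $ S       do int do $  expand S → A L A
  2  $ A L A   do int do $  expand A → do
  3  $ A L do  do int do $  match do
  4  $ A L     int do $     expand L → int
  5  $ A int   int do $     match int
  6  $ A       do $         expand A → do
Stack after step 6: $ do (top = do).

do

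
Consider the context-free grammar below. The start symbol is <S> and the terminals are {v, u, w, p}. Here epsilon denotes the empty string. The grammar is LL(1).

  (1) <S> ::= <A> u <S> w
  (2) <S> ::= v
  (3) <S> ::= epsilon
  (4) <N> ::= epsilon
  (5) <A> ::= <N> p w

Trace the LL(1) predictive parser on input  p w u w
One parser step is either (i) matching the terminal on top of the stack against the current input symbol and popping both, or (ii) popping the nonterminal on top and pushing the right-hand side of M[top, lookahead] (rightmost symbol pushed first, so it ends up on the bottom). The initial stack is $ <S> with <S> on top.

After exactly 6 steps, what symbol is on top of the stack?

     Stack              Input      Action
  1  $ <S>              p w u w $  expand <S> ::= <A> u <S> w
  2  $ w <S> u <A>      p w u w $  expand <A> ::= <N> p w
  3  $ w <S> u w p <N>  p w u w $  expand <N> ::= epsilon
  4  $ w <S> u w p      p w u w $  match p
  5  $ w <S> u w        w u w $    match w
  6  $ w <S> u          u w $      match u
Stack after step 6: $ w <S> (top = <S>).

<S>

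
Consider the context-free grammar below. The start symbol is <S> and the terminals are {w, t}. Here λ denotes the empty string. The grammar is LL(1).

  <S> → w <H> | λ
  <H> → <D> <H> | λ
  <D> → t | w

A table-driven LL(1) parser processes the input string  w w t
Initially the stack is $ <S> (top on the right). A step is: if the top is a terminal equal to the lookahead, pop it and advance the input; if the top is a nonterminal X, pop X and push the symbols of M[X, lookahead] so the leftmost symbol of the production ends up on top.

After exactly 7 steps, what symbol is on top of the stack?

t

step 1: stack=$ <S>  input=w w t $  — expand <S> → w <H>
step 2: stack=$ <H> w  input=w w t $  — match w
step 3: stack=$ <H>  input=w t $  — expand <H> → <D> <H>
step 4: stack=$ <H> <D>  input=w t $  — expand <D> → w
step 5: stack=$ <H> w  input=w t $  — match w
step 6: stack=$ <H>  input=t $  — expand <H> → <D> <H>
step 7: stack=$ <H> <D>  input=t $  — expand <D> → t
Stack after step 7: $ <H> t (top = t).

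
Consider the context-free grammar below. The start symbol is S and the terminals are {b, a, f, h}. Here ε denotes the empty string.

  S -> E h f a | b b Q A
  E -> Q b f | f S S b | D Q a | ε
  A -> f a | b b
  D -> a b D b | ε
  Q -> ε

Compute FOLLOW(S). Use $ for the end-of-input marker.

FIRST(A): from A->f a we get {f}; from A->b b we get {b}. So FIRST(A) = {b, f}.
FIRST(D): from D->a b D b we get {a}; from D->ε we get {ε}. So FIRST(D) = {ε, a}.
FIRST(Q): from Q->ε we get {ε}. So FIRST(Q) = {ε}.
FIRST(E): from E->Q b f we get {b}; from E->f S S b we get {f}; from E->D Q a we get {a}; from E->ε we get {ε}. So FIRST(E) = {ε, a, b, f}.
FIRST(S): from S->E h f a we get {a, b, f, h}; from S->b b Q A we get {b}. So FIRST(S) = {a, b, f, h}.
FOLLOW(S) includes $ since S is the start symbol.
FOLLOW(S): in E->f S S b (occurrence 1), S is followed by S b with FIRST {a, b, f, h}; in E->f S S b (occurrence 2), S is followed by b with FIRST {b}. Thus FOLLOW(S) = {$, a, b, f, h}.
FOLLOW(E): in S->E h f a, E is followed by h f a with FIRST {h}. Thus FOLLOW(E) = {h}.
FOLLOW(A): in S->b b Q A, the suffix after A is empty, so FOLLOW(A) ⊇ FOLLOW(S) = {$, a, b, f, h}. Thus FOLLOW(A) = {$, a, b, f, h}.
FOLLOW(D): in E->D Q a, D is followed by Q a with FIRST {a}; in D->a b D b, D is followed by b with FIRST {b}. Thus FOLLOW(D) = {a, b}.
FOLLOW(Q): in S->b b Q A, Q is followed by A with FIRST {b, f}; in E->Q b f, Q is followed by b f with FIRST {b}; in E->D Q a, Q is followed by a with FIRST {a}. Thus FOLLOW(Q) = {a, b, f}.

{$, a, b, f, h}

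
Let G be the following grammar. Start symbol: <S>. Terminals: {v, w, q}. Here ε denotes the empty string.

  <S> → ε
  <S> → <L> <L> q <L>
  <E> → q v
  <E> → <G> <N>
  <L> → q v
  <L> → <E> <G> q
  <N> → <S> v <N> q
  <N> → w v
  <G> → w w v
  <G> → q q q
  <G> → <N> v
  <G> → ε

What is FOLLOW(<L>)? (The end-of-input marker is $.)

FIRST(<S>) = {ε, q, v, w}  (via <L> <L> q <L>)
FIRST(<N>) = {q, v, w}  (via <S> v <N> q)
FIRST(<G>) = {ε, q, v, w}  (via <N> v)
FIRST(<E>) = {q, v, w}  (via <G> <N>)
FIRST(<L>) = {q, v, w}  (via <E> <G> q)
FOLLOW(<S>) includes $ since <S> is the start symbol.
FOLLOW(<S>): in <N>→<S> v <N> q, <S> is followed by v <N> q with FIRST {v}. Thus FOLLOW(<S>) = {$, v}.
FOLLOW(<E>): in <L>→<E> <G> q, <E> is followed by <G> q with FIRST {q, v, w}. Thus FOLLOW(<E>) = {q, v, w}.
FOLLOW(<L>): in <S>→<L> <L> q <L> (occurrence 1), <L> is followed by <L> q <L> with FIRST {q, v, w}; in <S>→<L> <L> q <L> (occurrence 2), <L> is followed by q <L> with FIRST {q}; in <S>→<L> <L> q <L> (occurrence 3), the suffix after <L> is empty, so FOLLOW(<L>) ⊇ FOLLOW(<S>) = {$, v}. Thus FOLLOW(<L>) = {$, q, v, w}.
FOLLOW(<N>): in <E>→<G> <N>, the suffix after <N> is empty, so FOLLOW(<N>) ⊇ FOLLOW(<E>) = {q, v, w}; in <N>→<S> v <N> q, <N> is followed by q with FIRST {q}; in <G>→<N> v, <N> is followed by v with FIRST {v}. Thus FOLLOW(<N>) = {q, v, w}.
FOLLOW(<G>): in <E>→<G> <N>, <G> is followed by <N> with FIRST {q, v, w}; in <L>→<E> <G> q, <G> is followed by q with FIRST {q}. Thus FOLLOW(<G>) = {q, v, w}.

{$, q, v, w}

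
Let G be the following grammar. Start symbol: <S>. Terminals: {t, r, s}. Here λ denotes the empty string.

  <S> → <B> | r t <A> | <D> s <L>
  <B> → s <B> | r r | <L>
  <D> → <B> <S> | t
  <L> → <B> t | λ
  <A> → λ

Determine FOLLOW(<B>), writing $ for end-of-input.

FIRST(<A>) = {λ}
FIRST(<S>) = {λ, r, s, t}  (via <B>, <D> s <L>)
FIRST(<B>) = {λ, r, s, t}  (via <L>)
FIRST(<D>) = {λ, r, s, t}  (via <B> <S>)
FIRST(<L>) = {λ, r, s, t}  (via <B> t)
FOLLOW(<S>) includes $ since <S> is the start symbol.
FOLLOW(<D>): in <S>→<D> s <L>, <D> is followed by s <L> with FIRST {s}. Thus FOLLOW(<D>) = {s}.
FOLLOW(<S>): in <D>→<B> <S>, the suffix after <S> is empty, so FOLLOW(<S>) ⊇ FOLLOW(<D>) = {s}. Thus FOLLOW(<S>) = {$, s}.
FOLLOW(<B>): in <S>→<B>, the suffix after <B> is empty, so FOLLOW(<B>) ⊇ FOLLOW(<S>) = {$, s}; in <B>→s <B>, the suffix after <B> is empty (adds nothing new); in <D>→<B> <S>, <B> is followed by <S> with FIRST {λ, r, s, t}; in <D>→<B> <S>, the suffix after <B> is nullable, so FOLLOW(<B>) ⊇ FOLLOW(<D>) = {s}; in <L>→<B> t, <B> is followed by t with FIRST {t}. Thus FOLLOW(<B>) = {$, r, s, t}.
FOLLOW(<L>): in <S>→<D> s <L>, the suffix after <L> is empty, so FOLLOW(<L>) ⊇ FOLLOW(<S>) = {$, s}; in <B>→<L>, the suffix after <L> is empty, so FOLLOW(<L>) ⊇ FOLLOW(<B>) = {$, r, s, t}. Thus FOLLOW(<L>) = {$, r, s, t}.
FOLLOW(<A>): in <S>→r t <A>, the suffix after <A> is empty, so FOLLOW(<A>) ⊇ FOLLOW(<S>) = {$, s}. Thus FOLLOW(<A>) = {$, s}.

{$, r, s, t}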